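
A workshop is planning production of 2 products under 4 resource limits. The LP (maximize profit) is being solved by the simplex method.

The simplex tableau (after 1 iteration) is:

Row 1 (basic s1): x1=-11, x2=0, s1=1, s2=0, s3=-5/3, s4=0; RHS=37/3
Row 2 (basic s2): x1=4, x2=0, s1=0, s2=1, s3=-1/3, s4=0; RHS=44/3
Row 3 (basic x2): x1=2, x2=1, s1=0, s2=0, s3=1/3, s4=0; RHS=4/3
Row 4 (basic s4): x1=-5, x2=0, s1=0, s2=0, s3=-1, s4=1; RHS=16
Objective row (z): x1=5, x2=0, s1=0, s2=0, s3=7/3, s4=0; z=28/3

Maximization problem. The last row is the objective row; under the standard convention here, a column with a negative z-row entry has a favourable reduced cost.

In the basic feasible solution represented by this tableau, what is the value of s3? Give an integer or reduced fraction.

0

s3 is nonbasic (not in the basis column), so its value in the current BFS is 0.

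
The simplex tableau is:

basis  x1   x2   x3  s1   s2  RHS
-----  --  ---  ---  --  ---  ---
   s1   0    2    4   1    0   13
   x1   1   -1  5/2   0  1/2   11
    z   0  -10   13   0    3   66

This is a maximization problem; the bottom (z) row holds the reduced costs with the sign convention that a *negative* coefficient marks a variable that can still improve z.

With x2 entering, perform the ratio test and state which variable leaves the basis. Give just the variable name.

Ratios: row 1 (s1): 13/2 = 13/2; row 2 (x1): entry -1 ≤ 0, skip.
Minimum ratio 13/2 is in the s1 row, so s1 leaves.

s1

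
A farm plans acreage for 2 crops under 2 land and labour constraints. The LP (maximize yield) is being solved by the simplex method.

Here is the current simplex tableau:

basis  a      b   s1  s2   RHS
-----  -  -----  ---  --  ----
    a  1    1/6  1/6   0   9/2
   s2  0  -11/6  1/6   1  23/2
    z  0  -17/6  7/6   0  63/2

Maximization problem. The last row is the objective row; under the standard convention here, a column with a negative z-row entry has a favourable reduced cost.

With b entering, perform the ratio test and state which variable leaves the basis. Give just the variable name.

a

Ratios: row 1 (a): (9/2)/(1/6) = 27; row 2 (s2): entry -11/6 ≤ 0, skip.
Minimum ratio 27 is in the a row, so a leaves.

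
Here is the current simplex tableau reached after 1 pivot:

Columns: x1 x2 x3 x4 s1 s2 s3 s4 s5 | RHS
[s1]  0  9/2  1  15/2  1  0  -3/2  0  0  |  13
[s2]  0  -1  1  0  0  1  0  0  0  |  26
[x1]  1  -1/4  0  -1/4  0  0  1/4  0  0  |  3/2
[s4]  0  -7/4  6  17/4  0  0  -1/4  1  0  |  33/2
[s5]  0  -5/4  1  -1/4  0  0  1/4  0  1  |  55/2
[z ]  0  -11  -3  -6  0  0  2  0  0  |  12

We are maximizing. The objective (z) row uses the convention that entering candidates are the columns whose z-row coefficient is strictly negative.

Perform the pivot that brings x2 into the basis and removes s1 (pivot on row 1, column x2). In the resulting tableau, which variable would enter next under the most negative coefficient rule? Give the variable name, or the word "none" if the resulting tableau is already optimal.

Pivot element 9/2. New z-row = old z-row − (-11)·(row 1/(9/2)).
Updated z-row coefficients: x1: 0, x2: 0, x3: -5/9, x4: 37/3, s1: 22/9, s2: 0, s3: -5/3, s4: 0, s5: 0.
The most negative is -5/3 in column s3, so s3 would enter next.

s3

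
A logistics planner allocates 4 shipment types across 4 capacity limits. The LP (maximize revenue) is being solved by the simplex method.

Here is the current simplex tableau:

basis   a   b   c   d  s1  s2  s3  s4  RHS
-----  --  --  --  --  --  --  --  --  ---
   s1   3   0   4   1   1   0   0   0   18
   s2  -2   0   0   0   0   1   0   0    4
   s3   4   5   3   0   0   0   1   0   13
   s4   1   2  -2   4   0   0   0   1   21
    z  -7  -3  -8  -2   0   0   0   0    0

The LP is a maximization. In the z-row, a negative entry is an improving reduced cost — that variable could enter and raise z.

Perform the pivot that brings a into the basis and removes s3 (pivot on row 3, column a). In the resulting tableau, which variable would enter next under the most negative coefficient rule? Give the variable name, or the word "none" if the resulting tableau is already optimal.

c

Pivot element 4. New z-row = old z-row − (-7)·(row 3/4).
Updated z-row coefficients: a: 0, b: 23/4, c: -11/4, d: -2, s1: 0, s2: 0, s3: 7/4, s4: 0.
The most negative is -11/4 in column c, so c would enter next.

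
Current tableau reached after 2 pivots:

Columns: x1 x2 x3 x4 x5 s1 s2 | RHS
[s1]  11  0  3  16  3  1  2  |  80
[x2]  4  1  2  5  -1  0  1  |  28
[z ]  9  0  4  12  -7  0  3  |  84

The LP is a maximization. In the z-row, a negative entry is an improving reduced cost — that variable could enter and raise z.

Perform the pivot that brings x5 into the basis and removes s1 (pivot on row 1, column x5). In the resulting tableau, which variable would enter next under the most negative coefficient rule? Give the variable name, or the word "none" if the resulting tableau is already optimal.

none

Pivot element 3. New z-row = old z-row − (-7)·(row 1/3).
Updated z-row coefficients: x1: 104/3, x2: 0, x3: 11, x4: 148/3, x5: 0, s1: 7/3, s2: 23/3.
No coefficient is strictly negative; the tableau after this pivot is optimal.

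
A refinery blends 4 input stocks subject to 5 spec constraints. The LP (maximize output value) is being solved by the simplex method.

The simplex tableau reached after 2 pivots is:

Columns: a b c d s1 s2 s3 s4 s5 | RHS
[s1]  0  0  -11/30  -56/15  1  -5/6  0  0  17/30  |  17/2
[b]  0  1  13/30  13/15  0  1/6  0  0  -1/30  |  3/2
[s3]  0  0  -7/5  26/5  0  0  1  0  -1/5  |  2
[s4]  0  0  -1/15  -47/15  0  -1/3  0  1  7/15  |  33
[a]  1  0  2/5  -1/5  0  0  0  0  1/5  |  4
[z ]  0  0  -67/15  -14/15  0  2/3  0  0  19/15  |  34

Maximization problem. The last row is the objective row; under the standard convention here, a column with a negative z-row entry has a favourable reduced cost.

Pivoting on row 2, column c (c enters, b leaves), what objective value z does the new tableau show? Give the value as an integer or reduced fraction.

Minimum ratio for c: (3/2)/(13/30) = 45/13.
z changes by −(z-row coeff of c)·ratio = −(-67/15)·(45/13) = 201/13.
New z = 34 + (201/13) = 643/13.

643/13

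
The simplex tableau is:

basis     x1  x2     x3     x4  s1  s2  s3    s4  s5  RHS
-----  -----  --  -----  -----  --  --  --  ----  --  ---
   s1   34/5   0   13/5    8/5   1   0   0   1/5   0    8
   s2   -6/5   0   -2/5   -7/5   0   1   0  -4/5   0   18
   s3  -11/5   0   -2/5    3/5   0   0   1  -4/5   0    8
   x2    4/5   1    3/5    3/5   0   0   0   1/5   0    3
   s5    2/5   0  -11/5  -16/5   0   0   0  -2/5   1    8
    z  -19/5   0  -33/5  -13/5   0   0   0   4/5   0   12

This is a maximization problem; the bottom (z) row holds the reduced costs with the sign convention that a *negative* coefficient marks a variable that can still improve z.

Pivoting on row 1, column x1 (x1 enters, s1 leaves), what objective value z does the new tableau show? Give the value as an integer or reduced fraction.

280/17

Minimum ratio for x1: 8/(34/5) = 20/17.
z changes by −(z-row coeff of x1)·ratio = −(-19/5)·(20/17) = 76/17.
New z = 12 + (76/17) = 280/17.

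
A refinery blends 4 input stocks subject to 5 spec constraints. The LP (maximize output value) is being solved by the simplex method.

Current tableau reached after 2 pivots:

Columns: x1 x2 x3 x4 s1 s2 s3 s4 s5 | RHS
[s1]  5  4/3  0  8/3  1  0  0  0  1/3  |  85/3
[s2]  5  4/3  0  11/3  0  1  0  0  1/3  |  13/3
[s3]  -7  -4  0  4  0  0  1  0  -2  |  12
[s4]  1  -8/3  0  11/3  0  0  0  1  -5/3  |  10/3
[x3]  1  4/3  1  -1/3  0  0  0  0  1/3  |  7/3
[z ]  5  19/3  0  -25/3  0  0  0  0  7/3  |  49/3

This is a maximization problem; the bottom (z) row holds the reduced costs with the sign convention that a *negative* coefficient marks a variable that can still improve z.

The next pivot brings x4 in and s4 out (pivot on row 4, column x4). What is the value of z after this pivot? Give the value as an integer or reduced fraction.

Minimum ratio for x4: (10/3)/(11/3) = 10/11.
z changes by −(z-row coeff of x4)·ratio = −(-25/3)·(10/11) = 250/33.
New z = 49/3 + (250/33) = 263/11.

263/11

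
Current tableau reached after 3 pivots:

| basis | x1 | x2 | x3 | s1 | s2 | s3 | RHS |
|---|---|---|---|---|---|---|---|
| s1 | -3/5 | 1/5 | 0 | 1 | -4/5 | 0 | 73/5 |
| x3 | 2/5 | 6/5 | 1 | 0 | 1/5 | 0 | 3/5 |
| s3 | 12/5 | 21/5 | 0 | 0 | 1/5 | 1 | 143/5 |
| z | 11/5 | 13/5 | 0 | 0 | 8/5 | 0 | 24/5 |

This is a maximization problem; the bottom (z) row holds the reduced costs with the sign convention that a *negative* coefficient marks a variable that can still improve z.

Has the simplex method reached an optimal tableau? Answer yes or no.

No objective-row coefficient is strictly negative, so no entering variable exists; the tableau is optimal.

yes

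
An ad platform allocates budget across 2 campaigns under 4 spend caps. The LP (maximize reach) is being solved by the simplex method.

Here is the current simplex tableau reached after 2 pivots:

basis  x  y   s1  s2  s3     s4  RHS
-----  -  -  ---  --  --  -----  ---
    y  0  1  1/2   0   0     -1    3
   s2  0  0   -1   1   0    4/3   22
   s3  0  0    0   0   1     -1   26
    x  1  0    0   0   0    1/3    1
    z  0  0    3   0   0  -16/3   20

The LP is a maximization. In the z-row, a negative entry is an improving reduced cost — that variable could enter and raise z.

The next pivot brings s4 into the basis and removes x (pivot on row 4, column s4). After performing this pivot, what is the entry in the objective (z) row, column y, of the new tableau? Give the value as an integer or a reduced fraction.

Pivot element is row 4, column s4: 1/3.
Normalize row 4: new (row 4, y) = 0/(1/3) = 0.
z-row ← z-row − (-16/3)·(new row 4): 0 − (-16/3)·0 = 0.

0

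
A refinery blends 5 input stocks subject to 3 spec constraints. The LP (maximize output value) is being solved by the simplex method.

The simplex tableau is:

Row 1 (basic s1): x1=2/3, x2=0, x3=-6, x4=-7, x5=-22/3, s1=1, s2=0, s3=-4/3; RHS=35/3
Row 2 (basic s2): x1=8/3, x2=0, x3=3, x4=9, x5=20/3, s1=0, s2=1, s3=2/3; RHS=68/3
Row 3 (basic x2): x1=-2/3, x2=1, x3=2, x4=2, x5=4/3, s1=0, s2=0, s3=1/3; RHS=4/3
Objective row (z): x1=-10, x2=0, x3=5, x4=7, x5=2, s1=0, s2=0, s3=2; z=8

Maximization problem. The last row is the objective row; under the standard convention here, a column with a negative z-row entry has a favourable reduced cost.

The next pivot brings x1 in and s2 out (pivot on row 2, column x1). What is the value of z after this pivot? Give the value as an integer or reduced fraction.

93

Minimum ratio for x1: (68/3)/(8/3) = 17/2.
z changes by −(z-row coeff of x1)·ratio = −(-10)·(17/2) = 85.
New z = 8 + 85 = 93.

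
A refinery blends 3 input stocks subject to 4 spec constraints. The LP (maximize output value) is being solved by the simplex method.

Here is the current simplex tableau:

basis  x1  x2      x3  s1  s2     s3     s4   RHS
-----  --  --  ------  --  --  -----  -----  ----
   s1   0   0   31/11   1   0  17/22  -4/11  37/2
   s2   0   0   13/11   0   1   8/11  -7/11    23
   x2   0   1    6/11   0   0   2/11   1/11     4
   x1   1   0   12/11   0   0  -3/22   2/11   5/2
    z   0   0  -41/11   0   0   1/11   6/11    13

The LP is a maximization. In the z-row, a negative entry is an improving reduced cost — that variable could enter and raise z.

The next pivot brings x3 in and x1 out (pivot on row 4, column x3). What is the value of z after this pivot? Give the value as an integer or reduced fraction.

Minimum ratio for x3: (5/2)/(12/11) = 55/24.
z changes by −(z-row coeff of x3)·ratio = −(-41/11)·(55/24) = 205/24.
New z = 13 + (205/24) = 517/24.

517/24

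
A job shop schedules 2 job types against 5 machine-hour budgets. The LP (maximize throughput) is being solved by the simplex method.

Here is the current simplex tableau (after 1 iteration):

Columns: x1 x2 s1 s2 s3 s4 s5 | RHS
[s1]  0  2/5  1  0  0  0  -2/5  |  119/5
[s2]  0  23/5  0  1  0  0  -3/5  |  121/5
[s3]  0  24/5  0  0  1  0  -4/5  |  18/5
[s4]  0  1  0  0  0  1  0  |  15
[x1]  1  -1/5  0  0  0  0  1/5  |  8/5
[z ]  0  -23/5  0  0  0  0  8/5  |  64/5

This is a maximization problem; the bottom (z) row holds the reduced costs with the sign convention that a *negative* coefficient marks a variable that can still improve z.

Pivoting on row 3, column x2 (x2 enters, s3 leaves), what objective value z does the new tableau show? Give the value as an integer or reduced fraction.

65/4

Minimum ratio for x2: (18/5)/(24/5) = 3/4.
z changes by −(z-row coeff of x2)·ratio = −(-23/5)·(3/4) = 69/20.
New z = 64/5 + (69/20) = 65/4.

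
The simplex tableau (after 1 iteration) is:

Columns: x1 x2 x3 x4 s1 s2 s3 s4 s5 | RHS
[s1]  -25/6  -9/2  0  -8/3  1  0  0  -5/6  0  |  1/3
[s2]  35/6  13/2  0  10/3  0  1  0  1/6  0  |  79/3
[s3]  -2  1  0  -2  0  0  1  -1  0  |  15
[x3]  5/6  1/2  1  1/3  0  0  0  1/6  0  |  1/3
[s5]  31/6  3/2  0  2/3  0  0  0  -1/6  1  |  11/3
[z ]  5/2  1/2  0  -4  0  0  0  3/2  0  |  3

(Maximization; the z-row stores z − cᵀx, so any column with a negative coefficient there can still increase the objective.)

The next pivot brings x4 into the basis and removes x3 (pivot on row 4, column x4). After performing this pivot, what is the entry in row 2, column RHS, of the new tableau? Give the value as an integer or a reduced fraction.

Pivot element is row 4, column x4: 1/3.
Normalize row 4: new (row 4, RHS) = (1/3)/(1/3) = 1.
row 2 ← row 2 − (10/3)·(new row 4): 79/3 − (10/3)·1 = 23.

23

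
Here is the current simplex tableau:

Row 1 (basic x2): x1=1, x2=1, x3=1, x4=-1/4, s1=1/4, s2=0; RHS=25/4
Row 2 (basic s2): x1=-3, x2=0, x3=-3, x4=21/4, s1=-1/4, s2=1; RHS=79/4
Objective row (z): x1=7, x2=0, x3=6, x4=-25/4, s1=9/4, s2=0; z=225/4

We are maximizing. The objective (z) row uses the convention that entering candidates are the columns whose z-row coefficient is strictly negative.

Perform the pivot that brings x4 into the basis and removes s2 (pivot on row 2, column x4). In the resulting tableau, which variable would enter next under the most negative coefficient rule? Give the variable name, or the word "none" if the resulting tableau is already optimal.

Pivot element 21/4. New z-row = old z-row − (-25/4)·(row 2/(21/4)).
Updated z-row coefficients: x1: 24/7, x2: 0, x3: 17/7, x4: 0, s1: 41/21, s2: 25/21.
No coefficient is strictly negative; the tableau after this pivot is optimal.

none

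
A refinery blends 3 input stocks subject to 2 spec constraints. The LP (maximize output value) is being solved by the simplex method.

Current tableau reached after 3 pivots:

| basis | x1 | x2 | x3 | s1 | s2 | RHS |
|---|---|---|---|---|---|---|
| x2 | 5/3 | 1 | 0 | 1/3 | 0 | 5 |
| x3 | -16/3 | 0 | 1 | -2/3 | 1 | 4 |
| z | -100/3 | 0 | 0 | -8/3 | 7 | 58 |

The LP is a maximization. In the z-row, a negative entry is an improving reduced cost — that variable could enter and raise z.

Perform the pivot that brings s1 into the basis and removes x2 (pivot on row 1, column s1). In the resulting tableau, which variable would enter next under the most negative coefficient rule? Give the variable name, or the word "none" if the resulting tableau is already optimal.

Pivot element 1/3. New z-row = old z-row − (-8/3)·(row 1/(1/3)).
Updated z-row coefficients: x1: -20, x2: 8, x3: 0, s1: 0, s2: 7.
The most negative is -20 in column x1, so x1 would enter next.

x1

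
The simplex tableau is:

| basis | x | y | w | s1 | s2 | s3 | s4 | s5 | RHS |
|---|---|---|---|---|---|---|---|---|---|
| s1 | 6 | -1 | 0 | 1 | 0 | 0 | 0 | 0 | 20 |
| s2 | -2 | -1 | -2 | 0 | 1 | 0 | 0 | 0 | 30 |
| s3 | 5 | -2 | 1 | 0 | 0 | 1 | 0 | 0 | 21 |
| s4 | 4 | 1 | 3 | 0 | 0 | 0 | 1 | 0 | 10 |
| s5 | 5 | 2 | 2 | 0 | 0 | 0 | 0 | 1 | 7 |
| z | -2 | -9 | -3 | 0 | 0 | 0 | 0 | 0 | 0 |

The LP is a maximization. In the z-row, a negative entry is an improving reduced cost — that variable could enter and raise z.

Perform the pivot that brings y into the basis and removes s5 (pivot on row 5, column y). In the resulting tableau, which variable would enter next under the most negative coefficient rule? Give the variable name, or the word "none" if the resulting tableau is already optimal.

Pivot element 2. New z-row = old z-row − (-9)·(row 5/2).
Updated z-row coefficients: x: 41/2, y: 0, w: 6, s1: 0, s2: 0, s3: 0, s4: 0, s5: 9/2.
No coefficient is strictly negative; the tableau after this pivot is optimal.

none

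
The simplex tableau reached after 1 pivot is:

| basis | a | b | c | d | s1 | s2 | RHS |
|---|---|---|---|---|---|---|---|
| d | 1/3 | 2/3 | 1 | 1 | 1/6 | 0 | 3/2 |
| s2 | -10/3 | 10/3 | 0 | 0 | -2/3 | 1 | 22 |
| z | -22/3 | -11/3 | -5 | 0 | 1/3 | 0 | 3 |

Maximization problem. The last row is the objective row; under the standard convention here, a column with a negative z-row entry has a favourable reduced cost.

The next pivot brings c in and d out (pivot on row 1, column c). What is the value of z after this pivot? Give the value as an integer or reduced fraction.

21/2

Minimum ratio for c: (3/2)/1 = 3/2.
z changes by −(z-row coeff of c)·ratio = −(-5)·(3/2) = 15/2.
New z = 3 + (15/2) = 21/2.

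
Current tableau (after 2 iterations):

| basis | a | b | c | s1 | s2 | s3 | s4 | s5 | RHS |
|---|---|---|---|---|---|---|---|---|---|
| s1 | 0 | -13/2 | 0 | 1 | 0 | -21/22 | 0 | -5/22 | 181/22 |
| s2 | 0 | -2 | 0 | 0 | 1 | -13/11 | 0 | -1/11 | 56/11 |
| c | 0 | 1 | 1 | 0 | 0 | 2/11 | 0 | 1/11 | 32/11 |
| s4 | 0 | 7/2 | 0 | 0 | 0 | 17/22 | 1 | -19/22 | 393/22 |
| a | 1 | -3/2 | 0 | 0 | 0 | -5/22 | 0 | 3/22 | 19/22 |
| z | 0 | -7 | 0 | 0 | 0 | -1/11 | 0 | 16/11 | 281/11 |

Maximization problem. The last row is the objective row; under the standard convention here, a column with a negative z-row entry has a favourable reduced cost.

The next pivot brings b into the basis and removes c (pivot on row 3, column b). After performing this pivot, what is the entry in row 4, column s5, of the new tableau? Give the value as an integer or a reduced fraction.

Pivot element is row 3, column b: 1.
Normalize row 3: new (row 3, s5) = (1/11)/1 = 1/11.
row 4 ← row 4 − (7/2)·(new row 3): -19/22 − (7/2)·(1/11) = -13/11.

-13/11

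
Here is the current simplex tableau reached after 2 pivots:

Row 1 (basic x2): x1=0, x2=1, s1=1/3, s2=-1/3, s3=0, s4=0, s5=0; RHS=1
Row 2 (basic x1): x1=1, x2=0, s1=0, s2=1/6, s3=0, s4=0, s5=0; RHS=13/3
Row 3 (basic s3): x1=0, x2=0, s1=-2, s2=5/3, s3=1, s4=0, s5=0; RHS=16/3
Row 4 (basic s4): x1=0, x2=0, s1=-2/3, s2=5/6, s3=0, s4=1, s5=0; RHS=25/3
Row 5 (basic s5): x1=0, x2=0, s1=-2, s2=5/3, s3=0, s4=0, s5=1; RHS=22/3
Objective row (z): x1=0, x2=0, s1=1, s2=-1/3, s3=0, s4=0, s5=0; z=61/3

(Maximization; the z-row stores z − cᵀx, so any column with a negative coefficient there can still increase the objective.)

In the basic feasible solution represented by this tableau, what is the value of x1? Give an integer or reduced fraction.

13/3

x1 is basic (row 2); its value is the RHS of that row: 13/3.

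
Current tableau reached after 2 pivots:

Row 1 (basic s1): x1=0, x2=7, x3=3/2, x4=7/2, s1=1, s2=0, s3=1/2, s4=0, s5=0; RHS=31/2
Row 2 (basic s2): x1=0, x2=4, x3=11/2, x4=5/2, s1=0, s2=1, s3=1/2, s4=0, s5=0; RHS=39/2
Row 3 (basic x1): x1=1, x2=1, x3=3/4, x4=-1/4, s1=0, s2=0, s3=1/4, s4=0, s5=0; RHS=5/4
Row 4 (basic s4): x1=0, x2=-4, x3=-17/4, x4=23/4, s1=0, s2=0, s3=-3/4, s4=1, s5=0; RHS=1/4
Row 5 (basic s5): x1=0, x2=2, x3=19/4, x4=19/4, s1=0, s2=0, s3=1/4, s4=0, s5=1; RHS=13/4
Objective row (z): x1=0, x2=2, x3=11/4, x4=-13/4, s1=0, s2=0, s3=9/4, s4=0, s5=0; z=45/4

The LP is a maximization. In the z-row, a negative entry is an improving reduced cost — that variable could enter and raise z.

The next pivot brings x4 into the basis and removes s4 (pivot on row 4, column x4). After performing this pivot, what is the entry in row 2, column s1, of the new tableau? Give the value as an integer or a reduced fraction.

0

Pivot element is row 4, column x4: 23/4.
Normalize row 4: new (row 4, s1) = 0/(23/4) = 0.
row 2 ← row 2 − (5/2)·(new row 4): 0 − (5/2)·0 = 0.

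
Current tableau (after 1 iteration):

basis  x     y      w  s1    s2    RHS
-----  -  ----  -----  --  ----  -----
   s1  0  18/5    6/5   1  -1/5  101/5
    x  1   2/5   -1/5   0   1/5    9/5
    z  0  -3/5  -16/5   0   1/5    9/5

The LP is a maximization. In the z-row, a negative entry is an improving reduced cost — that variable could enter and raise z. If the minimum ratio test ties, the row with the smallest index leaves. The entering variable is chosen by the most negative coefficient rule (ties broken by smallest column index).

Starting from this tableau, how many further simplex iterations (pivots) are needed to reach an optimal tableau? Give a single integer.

2

pivot: w in, s1 out → z = 167/3
pivot: s2 in, x out → z = 66
No improving column remains; optimal.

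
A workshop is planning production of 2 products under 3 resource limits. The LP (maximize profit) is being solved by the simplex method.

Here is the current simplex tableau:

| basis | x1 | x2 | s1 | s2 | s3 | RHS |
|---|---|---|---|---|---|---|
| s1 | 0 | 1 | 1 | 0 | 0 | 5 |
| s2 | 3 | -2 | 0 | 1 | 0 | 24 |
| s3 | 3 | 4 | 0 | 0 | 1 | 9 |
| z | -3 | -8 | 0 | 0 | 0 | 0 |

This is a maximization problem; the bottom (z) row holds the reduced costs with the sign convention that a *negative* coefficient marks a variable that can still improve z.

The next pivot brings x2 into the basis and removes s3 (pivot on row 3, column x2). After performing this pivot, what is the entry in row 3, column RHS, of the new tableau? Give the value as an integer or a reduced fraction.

Pivot element is row 3, column x2: 4.
Normalize row 3: new (row 3, RHS) = 9/4 = 9/4.
Row 3 is the pivot row, so the entry is 9/4.

9/4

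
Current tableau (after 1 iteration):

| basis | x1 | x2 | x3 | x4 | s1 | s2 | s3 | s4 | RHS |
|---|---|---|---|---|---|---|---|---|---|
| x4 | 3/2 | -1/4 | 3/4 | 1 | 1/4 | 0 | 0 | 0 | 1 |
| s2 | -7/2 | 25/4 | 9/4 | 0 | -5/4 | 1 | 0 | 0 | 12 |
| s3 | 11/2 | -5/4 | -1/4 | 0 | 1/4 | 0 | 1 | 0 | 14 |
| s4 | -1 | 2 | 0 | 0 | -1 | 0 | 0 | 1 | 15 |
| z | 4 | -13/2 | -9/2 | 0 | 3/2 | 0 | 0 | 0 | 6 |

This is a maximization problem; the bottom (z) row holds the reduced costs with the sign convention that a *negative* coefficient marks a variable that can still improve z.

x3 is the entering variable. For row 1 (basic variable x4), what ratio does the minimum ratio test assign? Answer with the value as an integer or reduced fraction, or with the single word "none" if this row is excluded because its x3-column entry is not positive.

4/3

Ratio = RHS / (x3 entry) = 1 / (3/4) = 4/3.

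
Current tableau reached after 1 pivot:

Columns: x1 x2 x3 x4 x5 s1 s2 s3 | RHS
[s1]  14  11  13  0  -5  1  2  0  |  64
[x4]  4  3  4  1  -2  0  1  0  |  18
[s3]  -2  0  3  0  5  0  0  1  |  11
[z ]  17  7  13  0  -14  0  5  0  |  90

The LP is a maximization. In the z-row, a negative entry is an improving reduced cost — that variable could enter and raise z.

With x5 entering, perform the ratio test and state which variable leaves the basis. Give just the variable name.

s3

Ratios: row 1 (s1): entry -5 ≤ 0, skip; row 2 (x4): entry -2 ≤ 0, skip; row 3 (s3): 11/5 = 11/5.
Minimum ratio 11/5 is in the s3 row, so s3 leaves.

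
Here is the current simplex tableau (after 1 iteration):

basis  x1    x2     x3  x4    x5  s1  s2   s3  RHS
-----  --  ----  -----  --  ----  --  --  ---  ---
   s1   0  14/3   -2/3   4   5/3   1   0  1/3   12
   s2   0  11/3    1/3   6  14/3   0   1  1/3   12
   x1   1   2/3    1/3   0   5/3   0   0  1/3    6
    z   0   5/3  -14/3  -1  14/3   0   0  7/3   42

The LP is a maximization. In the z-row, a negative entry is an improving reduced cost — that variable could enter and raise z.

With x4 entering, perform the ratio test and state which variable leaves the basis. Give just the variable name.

s2

Ratios: row 1 (s1): 12/4 = 3; row 2 (s2): 12/6 = 2; row 3 (x1): entry 0 ≤ 0, skip.
Minimum ratio 2 is in the s2 row, so s2 leaves.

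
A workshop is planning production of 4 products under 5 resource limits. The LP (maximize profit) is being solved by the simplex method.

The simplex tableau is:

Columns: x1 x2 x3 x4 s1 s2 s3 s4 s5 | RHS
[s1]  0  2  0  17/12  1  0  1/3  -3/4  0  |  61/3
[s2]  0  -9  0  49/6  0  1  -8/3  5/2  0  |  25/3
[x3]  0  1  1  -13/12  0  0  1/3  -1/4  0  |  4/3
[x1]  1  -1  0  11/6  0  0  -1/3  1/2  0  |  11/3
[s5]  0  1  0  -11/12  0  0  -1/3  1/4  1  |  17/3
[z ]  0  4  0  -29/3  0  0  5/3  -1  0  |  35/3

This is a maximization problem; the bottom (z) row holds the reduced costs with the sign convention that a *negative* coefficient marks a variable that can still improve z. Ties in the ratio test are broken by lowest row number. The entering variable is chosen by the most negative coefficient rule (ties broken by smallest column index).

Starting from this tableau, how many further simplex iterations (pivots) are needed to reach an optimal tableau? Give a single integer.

pivot: x4 in, s2 out → z = 1055/49
pivot: x2 in, x1 out → z = 831/25
pivot: s2 in, s1 out → z = 2381/61
No improving column remains; optimal.

3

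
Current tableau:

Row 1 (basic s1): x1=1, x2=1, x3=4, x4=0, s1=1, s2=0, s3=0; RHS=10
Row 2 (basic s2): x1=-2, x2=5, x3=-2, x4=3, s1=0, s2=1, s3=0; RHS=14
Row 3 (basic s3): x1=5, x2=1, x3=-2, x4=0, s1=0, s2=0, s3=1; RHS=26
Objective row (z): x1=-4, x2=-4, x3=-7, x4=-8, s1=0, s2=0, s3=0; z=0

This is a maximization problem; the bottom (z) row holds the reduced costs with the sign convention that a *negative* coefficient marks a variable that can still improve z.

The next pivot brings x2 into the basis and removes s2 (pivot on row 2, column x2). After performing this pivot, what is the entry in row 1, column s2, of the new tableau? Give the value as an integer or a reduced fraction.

-1/5

Pivot element is row 2, column x2: 5.
Normalize row 2: new (row 2, s2) = 1/5 = 1/5.
row 1 ← row 1 − 1·(new row 2): 0 − 1·(1/5) = -1/5.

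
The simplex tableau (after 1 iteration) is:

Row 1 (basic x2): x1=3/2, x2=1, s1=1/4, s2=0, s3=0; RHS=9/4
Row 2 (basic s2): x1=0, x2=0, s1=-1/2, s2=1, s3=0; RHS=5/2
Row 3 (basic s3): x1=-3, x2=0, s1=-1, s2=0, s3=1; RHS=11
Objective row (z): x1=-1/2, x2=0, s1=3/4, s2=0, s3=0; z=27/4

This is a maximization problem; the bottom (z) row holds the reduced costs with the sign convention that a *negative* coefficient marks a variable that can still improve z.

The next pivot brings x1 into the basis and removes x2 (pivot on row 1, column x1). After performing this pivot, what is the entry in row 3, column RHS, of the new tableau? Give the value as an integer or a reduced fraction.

31/2

Pivot element is row 1, column x1: 3/2.
Normalize row 1: new (row 1, RHS) = (9/4)/(3/2) = 3/2.
row 3 ← row 3 − (-3)·(new row 1): 11 − (-3)·(3/2) = 31/2.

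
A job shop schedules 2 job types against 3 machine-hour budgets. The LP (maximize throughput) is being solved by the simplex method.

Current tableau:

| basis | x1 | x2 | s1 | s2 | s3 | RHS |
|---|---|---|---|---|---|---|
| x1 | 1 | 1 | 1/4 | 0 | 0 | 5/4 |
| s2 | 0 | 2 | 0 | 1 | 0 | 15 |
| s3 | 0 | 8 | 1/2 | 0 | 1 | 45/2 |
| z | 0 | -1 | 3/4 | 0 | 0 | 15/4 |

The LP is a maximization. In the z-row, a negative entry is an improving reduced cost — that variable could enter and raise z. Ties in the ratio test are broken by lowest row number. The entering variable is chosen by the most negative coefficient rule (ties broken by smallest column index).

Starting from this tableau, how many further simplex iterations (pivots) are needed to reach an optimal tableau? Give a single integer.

1

pivot: x2 in, x1 out → z = 5
No improving column remains; optimal.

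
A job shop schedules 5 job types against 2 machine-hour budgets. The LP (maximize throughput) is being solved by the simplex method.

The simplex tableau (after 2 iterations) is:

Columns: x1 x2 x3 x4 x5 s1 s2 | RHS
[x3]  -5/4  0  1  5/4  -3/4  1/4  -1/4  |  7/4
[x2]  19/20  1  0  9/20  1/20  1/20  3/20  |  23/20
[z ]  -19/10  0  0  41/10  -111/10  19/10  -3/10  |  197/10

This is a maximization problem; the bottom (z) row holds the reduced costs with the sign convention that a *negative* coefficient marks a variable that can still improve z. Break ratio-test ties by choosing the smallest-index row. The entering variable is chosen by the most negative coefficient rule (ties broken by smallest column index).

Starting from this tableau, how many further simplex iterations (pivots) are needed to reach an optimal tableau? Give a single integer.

1

pivot: x5 in, x2 out → z = 275
No improving column remains; optimal.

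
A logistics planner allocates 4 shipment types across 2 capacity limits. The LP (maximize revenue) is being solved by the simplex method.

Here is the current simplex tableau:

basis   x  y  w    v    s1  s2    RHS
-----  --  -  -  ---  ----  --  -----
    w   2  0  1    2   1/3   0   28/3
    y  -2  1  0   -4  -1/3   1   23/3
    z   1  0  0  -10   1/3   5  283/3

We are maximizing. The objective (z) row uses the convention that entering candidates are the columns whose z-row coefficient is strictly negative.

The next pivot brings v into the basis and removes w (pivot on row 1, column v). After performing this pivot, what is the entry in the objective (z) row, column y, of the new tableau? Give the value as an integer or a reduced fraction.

0

Pivot element is row 1, column v: 2.
Normalize row 1: new (row 1, y) = 0/2 = 0.
z-row ← z-row − (-10)·(new row 1): 0 − (-10)·0 = 0.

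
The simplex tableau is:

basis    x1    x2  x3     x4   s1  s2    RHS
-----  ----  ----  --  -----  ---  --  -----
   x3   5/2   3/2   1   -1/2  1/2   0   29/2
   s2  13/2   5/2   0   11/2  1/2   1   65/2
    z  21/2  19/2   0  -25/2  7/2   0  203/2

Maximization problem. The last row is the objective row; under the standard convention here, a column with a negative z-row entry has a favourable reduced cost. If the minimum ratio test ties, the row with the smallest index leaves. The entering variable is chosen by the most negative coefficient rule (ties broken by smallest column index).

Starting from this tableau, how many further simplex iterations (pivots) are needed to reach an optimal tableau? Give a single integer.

pivot: x4 in, s2 out → z = 1929/11
No improving column remains; optimal.

1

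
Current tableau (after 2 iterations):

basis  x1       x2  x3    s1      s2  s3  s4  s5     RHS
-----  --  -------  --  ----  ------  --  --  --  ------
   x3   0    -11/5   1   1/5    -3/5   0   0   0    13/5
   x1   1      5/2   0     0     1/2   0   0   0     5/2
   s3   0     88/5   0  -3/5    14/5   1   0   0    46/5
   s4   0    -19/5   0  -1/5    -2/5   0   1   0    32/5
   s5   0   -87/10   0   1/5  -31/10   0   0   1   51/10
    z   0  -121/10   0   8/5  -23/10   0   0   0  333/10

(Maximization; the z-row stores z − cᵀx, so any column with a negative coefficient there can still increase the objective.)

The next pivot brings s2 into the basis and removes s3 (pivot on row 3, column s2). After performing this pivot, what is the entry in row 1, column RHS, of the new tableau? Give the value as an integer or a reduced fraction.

Pivot element is row 3, column s2: 14/5.
Normalize row 3: new (row 3, RHS) = (46/5)/(14/5) = 23/7.
row 1 ← row 1 − (-3/5)·(new row 3): 13/5 − (-3/5)·(23/7) = 32/7.

32/7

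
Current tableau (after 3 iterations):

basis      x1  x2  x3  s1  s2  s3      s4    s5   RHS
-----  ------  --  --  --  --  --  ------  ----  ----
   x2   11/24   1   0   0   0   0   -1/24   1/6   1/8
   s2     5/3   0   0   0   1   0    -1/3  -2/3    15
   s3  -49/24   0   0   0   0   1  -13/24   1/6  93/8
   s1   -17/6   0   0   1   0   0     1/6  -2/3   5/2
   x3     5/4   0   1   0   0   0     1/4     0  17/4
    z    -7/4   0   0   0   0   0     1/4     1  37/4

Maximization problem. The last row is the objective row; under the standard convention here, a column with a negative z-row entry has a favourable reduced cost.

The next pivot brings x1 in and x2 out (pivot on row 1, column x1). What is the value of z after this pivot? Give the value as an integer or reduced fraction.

107/11

Minimum ratio for x1: (1/8)/(11/24) = 3/11.
z changes by −(z-row coeff of x1)·ratio = −(-7/4)·(3/11) = 21/44.
New z = 37/4 + (21/44) = 107/11.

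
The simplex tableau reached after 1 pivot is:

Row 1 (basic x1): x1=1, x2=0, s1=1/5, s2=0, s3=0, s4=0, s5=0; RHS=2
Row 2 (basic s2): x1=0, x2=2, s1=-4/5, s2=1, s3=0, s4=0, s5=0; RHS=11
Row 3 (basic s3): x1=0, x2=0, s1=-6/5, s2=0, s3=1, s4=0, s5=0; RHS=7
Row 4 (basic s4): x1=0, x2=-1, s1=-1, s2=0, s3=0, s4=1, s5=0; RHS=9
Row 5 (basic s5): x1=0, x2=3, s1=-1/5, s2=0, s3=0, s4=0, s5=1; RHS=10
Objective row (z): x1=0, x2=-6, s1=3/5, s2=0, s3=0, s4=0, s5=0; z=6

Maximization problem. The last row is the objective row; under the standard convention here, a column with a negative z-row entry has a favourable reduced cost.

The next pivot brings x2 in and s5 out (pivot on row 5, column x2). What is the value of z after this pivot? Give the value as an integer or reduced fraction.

Minimum ratio for x2: 10/3 = 10/3.
z changes by −(z-row coeff of x2)·ratio = −(-6)·(10/3) = 20.
New z = 6 + 20 = 26.

26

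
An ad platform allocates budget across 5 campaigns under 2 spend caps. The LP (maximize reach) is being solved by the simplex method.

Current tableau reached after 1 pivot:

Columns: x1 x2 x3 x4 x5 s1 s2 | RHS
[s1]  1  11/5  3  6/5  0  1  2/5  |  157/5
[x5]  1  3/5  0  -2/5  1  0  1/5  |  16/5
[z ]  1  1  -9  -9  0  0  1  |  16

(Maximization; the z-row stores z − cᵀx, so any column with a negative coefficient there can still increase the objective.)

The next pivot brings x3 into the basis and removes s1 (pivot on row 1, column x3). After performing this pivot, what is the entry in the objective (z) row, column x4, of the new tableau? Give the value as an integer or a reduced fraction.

-27/5

Pivot element is row 1, column x3: 3.
Normalize row 1: new (row 1, x4) = (6/5)/3 = 2/5.
z-row ← z-row − (-9)·(new row 1): -9 − (-9)·(2/5) = -27/5.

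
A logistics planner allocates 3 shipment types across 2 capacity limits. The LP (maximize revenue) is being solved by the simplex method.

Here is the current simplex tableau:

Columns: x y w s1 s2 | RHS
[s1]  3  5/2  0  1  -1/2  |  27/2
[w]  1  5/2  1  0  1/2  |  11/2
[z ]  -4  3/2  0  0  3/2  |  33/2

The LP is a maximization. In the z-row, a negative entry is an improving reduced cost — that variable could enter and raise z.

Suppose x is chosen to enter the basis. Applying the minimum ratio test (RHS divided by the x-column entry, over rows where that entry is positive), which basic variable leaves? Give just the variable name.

Ratios: row 1 (s1): (27/2)/3 = 9/2; row 2 (w): (11/2)/1 = 11/2.
Minimum ratio 9/2 is in the s1 row, so s1 leaves.

s1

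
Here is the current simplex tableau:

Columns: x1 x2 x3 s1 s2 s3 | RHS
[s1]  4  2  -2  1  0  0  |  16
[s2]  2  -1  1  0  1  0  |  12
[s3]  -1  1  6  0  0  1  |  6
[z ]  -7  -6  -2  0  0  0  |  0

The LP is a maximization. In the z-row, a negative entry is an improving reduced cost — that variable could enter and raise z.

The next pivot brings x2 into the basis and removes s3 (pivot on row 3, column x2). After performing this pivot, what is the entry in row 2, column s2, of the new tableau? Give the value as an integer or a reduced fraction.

Pivot element is row 3, column x2: 1.
Normalize row 3: new (row 3, s2) = 0/1 = 0.
row 2 ← row 2 − (-1)·(new row 3): 1 − (-1)·0 = 1.

1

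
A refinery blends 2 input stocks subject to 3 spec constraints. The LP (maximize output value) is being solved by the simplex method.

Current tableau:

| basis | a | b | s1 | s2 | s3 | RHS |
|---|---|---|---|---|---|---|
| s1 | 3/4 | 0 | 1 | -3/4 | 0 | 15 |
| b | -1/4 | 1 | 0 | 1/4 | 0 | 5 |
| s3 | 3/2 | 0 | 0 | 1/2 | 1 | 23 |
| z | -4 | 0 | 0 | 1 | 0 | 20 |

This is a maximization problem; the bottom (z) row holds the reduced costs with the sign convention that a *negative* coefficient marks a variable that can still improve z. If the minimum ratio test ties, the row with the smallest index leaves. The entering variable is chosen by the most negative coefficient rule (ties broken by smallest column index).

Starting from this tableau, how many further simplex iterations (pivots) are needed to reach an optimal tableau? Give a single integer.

pivot: a in, s3 out → z = 244/3
No improving column remains; optimal.

1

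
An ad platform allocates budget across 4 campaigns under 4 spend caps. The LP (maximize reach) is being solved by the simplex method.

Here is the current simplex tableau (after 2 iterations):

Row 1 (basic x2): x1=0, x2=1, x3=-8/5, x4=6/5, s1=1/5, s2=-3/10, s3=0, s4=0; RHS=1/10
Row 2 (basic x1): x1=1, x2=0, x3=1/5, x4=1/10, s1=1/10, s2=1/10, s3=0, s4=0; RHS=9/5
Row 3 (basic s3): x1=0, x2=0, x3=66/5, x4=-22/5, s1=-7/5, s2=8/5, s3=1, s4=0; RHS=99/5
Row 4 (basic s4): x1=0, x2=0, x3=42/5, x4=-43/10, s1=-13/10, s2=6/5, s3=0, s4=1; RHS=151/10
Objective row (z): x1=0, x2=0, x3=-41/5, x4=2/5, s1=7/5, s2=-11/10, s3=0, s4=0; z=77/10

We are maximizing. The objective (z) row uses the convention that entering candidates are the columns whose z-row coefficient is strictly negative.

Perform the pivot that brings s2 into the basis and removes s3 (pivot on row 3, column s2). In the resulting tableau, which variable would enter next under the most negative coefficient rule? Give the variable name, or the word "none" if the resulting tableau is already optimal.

x4

Pivot element 8/5. New z-row = old z-row − (-11/10)·(row 3/(8/5)).
Updated z-row coefficients: x1: 0, x2: 0, x3: 7/8, x4: -21/8, s1: 7/16, s2: 0, s3: 11/16, s4: 0.
The most negative is -21/8 in column x4, so x4 would enter next.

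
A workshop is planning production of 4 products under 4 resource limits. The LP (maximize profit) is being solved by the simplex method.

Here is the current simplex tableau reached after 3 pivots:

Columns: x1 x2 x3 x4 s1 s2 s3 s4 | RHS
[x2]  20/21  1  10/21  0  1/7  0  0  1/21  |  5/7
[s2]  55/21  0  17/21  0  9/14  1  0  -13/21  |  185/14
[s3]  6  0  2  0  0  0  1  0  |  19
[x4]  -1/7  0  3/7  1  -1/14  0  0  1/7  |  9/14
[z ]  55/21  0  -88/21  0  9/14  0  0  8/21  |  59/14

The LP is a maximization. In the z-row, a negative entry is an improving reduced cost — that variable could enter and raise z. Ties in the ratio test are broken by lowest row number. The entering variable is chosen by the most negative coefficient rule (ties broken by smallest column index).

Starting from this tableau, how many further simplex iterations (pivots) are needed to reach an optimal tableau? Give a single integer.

1

pivot: x3 in, x2 out → z = 21/2
No improving column remains; optimal.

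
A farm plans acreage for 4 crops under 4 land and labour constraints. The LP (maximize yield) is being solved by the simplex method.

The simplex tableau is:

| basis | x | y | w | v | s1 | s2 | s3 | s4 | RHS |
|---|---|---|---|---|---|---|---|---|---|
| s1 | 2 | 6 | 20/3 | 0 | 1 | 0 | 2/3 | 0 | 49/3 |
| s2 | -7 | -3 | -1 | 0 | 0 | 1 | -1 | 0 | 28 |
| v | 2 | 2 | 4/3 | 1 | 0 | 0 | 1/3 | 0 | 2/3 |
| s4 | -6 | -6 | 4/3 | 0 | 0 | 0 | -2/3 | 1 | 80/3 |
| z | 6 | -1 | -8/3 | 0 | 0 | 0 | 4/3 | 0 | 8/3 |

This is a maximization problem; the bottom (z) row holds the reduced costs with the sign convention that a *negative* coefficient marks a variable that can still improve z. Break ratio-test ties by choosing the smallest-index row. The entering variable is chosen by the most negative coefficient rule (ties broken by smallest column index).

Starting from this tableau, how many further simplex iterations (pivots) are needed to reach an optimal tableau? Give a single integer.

pivot: w in, v out → z = 4
No improving column remains; optimal.

1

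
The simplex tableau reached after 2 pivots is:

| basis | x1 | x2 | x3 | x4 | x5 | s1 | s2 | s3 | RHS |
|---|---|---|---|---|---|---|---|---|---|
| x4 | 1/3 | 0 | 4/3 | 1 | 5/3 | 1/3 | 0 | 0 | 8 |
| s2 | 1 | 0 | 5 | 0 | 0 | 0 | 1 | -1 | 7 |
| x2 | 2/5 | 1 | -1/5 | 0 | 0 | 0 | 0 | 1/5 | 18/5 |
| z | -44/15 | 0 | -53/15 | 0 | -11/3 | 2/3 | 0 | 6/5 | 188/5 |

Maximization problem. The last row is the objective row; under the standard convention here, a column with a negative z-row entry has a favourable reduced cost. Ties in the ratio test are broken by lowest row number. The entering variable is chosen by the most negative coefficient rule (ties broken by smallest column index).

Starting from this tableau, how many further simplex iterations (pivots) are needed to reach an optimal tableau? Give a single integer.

3

pivot: x5 in, x4 out → z = 276/5
pivot: x1 in, s2 out → z = 353/5
pivot: s3 in, x2 out → z = 1079/15
No improving column remains; optimal.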